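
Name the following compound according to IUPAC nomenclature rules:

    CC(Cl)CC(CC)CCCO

6-chloro-4-ethylheptan-1-ol

Counting along the main chain through the –OH group gives 7 carbons: the parent is heptane.
An alcohol (–OH) is the principal characteristic group, giving the suffix -ol.
The numbering direction is chosen so that numbering from this end puts the hydroxyl group at C-1 rather than C-7.
That gives the hydroxyl at C-1; a chloro group at C-6; an ethyl group at C-4.
Substituent prefixes are cited in alphabetical order (multiplying prefixes like di-/tri- are ignored for ordering).
The name is 6-chloro-4-ethylheptan-1-ol.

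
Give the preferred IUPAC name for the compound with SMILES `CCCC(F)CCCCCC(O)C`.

The longest carbon chain that includes the –OH group has 11 carbons, so the parent hydride is undecane.
An alcohol (–OH) is the principal characteristic group, giving the suffix -ol.
Number the chain so that numbering from this end puts the hydroxyl group at C-2 rather than C-10.
This places the hydroxyl at C-2; a fluoro group at C-8.
Assembling the pieces gives 8-fluoroundecan-2-ol.

8-fluoroundecan-2-ol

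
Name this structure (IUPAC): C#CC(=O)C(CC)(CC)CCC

4,4-diethylhept-1-yn-3-one

Counting along the main chain through the carbonyl and the multiple bond gives 7 carbons: the parent is heptane.
The highest-priority functional group is a ketone (C=O on an internal carbon), so the name ends in -one.
The chain contains a C≡C triple bond, so the unsaturation ending is -yne.
Choose the numbering such that numbering from this end puts the carbonyl group at C-3 rather than C-5.
With this numbering: the carbonyl at C-3; the triple bond between C-1 and C-2; two ethyl groups at C-4.
The name is 4,4-diethylhept-1-yn-3-one.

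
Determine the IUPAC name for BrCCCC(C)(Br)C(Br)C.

1,4,5-tribromo-4-methylhexane

The longest continuous carbon chain has 6 atoms, so the parent hydride is hexane.
The numbering direction is chosen so that the substituent locant set {1,4,4,5} is lower than {2,3,3,6} at the first point of difference.
That gives bromo groups at C-1 and C-4 and C-5; a methyl group at C-4.
Prefixes are listed alphabetically: bromo, methyl.
Assembling the pieces gives 1,4,5-tribromo-4-methylhexane.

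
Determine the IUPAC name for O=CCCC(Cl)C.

Counting along the main chain through the –CHO group gives 5 carbons: the parent is pentane.
The highest-priority functional group is an aldehyde (terminal –CHO), so the name ends in -al.
Choose the numbering such that the aldehyde carbon is C-1 by definition.
That gives a chloro group at C-4.
Putting it together: 4-chloropentanal.

4-chloropentanal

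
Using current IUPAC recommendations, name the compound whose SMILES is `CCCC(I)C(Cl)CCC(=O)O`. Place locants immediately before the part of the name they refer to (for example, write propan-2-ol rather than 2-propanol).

Counting along the main chain through the –COOH group gives 8 carbons: the parent is octane.
A carboxylic acid (terminal –COOH) is the principal characteristic group, giving the suffix -oic acid.
The numbering direction is chosen so that the carboxylic acid carbon is C-1 by definition.
This places a chloro group at C-4; an iodo group at C-5.
The substituents are ordered alphabetically, ignoring any di-/tri- multipliers.
Assembling the pieces gives 4-chloro-5-iodooctanoic acid.

4-chloro-5-iodooctanoic acid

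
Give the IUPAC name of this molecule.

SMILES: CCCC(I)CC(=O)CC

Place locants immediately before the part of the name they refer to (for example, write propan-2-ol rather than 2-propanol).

5-iodooctan-3-one

The longest chain bearing the carbonyl is 8 carbons long (octane).
A ketone (C=O on an internal carbon) is the principal characteristic group, giving the suffix -one.
The numbering direction is chosen so that numbering from this end puts the carbonyl group at C-3 rather than C-6.
This places the carbonyl at C-3; an iodo group at C-5.
Putting it together: 5-iodooctan-3-one.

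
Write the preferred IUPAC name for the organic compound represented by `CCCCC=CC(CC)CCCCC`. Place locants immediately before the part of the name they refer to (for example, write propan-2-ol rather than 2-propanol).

7-ethyldodec-5-ene

The longest carbon chain that includes the multiple bond has 12 carbons, so the parent hydride is dodecane.
There is one C=C double bond, indicated by the ending -ene.
Choose the numbering such that numbering from this end puts the double bond at C-5 rather than C-7.
This places the double bond between C-5 and C-6; an ethyl group at C-7.
Putting it together: 7-ethyldodec-5-ene.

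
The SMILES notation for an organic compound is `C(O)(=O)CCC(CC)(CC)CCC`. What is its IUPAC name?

Counting along the main chain through the –COOH group gives 7 carbons: the parent is heptane.
A carboxylic acid (terminal –COOH) is the principal characteristic group, giving the suffix -oic acid.
The numbering direction is chosen so that the carboxylic acid carbon is C-1 by definition.
This places two ethyl groups at C-4.
Putting it together: 4,4-diethylheptanoic acid.

4,4-diethylheptanoic acid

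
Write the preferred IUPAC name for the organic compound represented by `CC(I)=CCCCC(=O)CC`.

Counting along the main chain through the carbonyl and the multiple bond gives 9 carbons: the parent is nonane.
The principal characteristic group is a ketone (C=O on an internal carbon), named with the suffix -one.
There is one C=C double bond, indicated by the ending -ene.
Choose the numbering such that numbering from this end puts the carbonyl group at C-3 rather than C-7.
With this numbering: the carbonyl at C-3; the double bond between C-7 and C-8; an iodo group at C-8.
Putting it together: 8-iodonon-7-en-3-one.

8-iodonon-7-en-3-one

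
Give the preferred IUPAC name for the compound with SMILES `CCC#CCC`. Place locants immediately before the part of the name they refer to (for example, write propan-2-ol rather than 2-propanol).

hex-3-yne

The longest carbon chain that includes the multiple bond has 6 carbons, so the parent hydride is hexane.
There is one C≡C triple bond, indicated by the ending -yne.
The molecule is symmetric, so either numbering direction gives the same locants.
With this numbering: the triple bond between C-3 and C-4.
The name is hex-3-yne.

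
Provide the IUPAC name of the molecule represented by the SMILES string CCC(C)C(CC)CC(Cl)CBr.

1-bromo-2-chloro-4-ethyl-5-methylheptane

The parent chain contains 7 carbons (heptane).
Number the chain so that the substituent locant set {1,2,4,5} is lower than {3,4,6,7} at the first point of difference.
This places a bromo group at C-1; a chloro group at C-2; an ethyl group at C-4; a methyl group at C-5.
Substituent prefixes are cited in alphabetical order (multiplying prefixes like di-/tri- are ignored for ordering).
The name is 1-bromo-2-chloro-4-ethyl-5-methylheptane.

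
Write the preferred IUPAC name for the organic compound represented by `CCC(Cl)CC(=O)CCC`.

Counting along the main chain through the carbonyl gives 8 carbons: the parent is octane.
The principal characteristic group is a ketone (C=O on an internal carbon), named with the suffix -one.
Choose the numbering such that numbering from this end puts the carbonyl group at C-4 rather than C-5.
That gives the carbonyl at C-4; a chloro group at C-6.
Assembling the pieces gives 6-chlorooctan-4-one.

6-chlorooctan-4-one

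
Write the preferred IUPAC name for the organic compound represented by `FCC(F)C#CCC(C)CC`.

The longest carbon chain that includes the multiple bond has 8 carbons, so the parent hydride is octane.
The chain contains a C≡C triple bond, so the unsaturation ending is -yne.
Choose the numbering such that numbering from this end puts the triple bond at C-3 rather than C-5.
That gives the triple bond between C-3 and C-4; fluoro groups at C-1 and C-2; a methyl group at C-6.
Prefixes are listed alphabetically: fluoro, methyl.
Assembling the pieces gives 1,2-difluoro-6-methyloct-3-yne.

1,2-difluoro-6-methyloct-3-yne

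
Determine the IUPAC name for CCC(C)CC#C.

4-methylhex-1-yne

Counting along the main chain through the multiple bond gives 6 carbons: the parent is hexane.
The chain contains a C≡C triple bond, so the unsaturation ending is -yne.
Choose the numbering such that numbering from this end puts the triple bond at C-1 rather than C-5.
This places the triple bond between C-1 and C-2; a methyl group at C-4.
The name is 4-methylhex-1-yne.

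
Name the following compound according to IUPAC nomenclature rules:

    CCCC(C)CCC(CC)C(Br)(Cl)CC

3-bromo-3-chloro-4-ethyl-7-methyldecane

The parent chain contains 10 carbons (decane).
Choose the numbering such that the substituent locant set {3,3,4,7} is lower than {4,7,8,8} at the first point of difference.
With this numbering: a bromo group at C-3; a chloro group at C-3; an ethyl group at C-4; a methyl group at C-7.
Prefixes are listed alphabetically: bromo, chloro, ethyl, methyl.
The name is 3-bromo-3-chloro-4-ethyl-7-methyldecane.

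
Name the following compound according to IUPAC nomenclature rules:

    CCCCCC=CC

oct-2-ene

The longest carbon chain that includes the multiple bond has 8 carbons, so the parent hydride is octane.
A C=C double bond in the chain gives the infix -ene-.
The numbering direction is chosen so that numbering from this end puts the double bond at C-2 rather than C-6.
With this numbering: the double bond between C-2 and C-3.
Assembling the pieces gives oct-2-ene.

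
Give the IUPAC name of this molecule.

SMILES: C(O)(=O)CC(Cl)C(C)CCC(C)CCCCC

3-chloro-4,7-dimethyldodecanoic acid

The longest chain bearing the –COOH group is 12 carbons long (dodecane).
The principal characteristic group is a carboxylic acid (terminal –COOH), named with the suffix -oic acid.
Choose the numbering such that the carboxylic acid carbon is C-1 by definition.
That gives a chloro group at C-3; methyl groups at C-4 and C-7.
Substituent prefixes are cited in alphabetical order (multiplying prefixes like di-/tri- are ignored for ordering).
Assembling the pieces gives 3-chloro-4,7-dimethyldodecanoic acid.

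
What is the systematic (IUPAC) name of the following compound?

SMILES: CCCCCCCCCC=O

The longest chain bearing the –CHO group is 10 carbons long (decane).
The highest-priority functional group is an aldehyde (terminal –CHO), so the name ends in -al.
The numbering direction is chosen so that the aldehyde carbon is C-1 by definition.
Putting it together: decanal.

decanal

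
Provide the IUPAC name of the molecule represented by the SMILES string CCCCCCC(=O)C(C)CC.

3-methyldecan-4-one

The longest carbon chain that includes the carbonyl has 10 carbons, so the parent hydride is decane.
A ketone (C=O on an internal carbon) is the principal characteristic group, giving the suffix -one.
The numbering direction is chosen so that numbering from this end puts the carbonyl group at C-4 rather than C-7.
That gives the carbonyl at C-4; a methyl group at C-3.
Assembling the pieces gives 3-methyldecan-4-one.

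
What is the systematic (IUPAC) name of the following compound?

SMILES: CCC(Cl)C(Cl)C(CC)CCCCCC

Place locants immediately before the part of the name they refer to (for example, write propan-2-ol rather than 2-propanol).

3,4-dichloro-5-ethylundecane

The longest continuous carbon chain has 11 atoms, so the parent hydride is undecane.
Number the chain so that the substituent locant set {3,4,5} is lower than {7,8,9} at the first point of difference.
This places chloro groups at C-3 and C-4; an ethyl group at C-5.
The substituents are ordered alphabetically, ignoring any di-/tri- multipliers.
Assembling the pieces gives 3,4-dichloro-5-ethylundecane.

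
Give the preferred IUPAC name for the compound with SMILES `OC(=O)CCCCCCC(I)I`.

The longest carbon chain that includes the –COOH group has 8 carbons, so the parent hydride is octane.
A carboxylic acid (terminal –COOH) is the principal characteristic group, giving the suffix -oic acid.
Number the chain so that the carboxylic acid carbon is C-1 by definition.
That gives two iodo groups at C-8.
The name is 8,8-diiodooctanoic acid.

8,8-diiodooctanoic acid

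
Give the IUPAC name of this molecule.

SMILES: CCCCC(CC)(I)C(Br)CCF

3-bromo-4-ethyl-1-fluoro-4-iodooctane

The parent chain contains 8 carbons (octane).
Number the chain so that the substituent locant set {1,3,4,4} is lower than {5,5,6,8} at the first point of difference.
This places a bromo group at C-3; an ethyl group at C-4; a fluoro group at C-1; an iodo group at C-4.
The substituents are ordered alphabetically, ignoring any di-/tri- multipliers.
Assembling the pieces gives 3-bromo-4-ethyl-1-fluoro-4-iodooctane.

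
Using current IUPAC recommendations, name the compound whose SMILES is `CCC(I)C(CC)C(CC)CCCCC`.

4,5-diethyl-3-iododecane

The longest carbon chain is 10 atoms: the parent is decane.
The numbering direction is chosen so that the substituent locant set {3,4,5} is lower than {6,7,8} at the first point of difference.
This places ethyl groups at C-4 and C-5; an iodo group at C-3.
The substituents are ordered alphabetically, ignoring any di-/tri- multipliers.
Putting it together: 4,5-diethyl-3-iododecane.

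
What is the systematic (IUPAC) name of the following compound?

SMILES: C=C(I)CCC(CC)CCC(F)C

5-ethyl-8-fluoro-2-iodonon-1-ene

The longest carbon chain that includes the multiple bond has 9 carbons, so the parent hydride is nonane.
The chain contains a C=C double bond, so the unsaturation ending is -ene.
Choose the numbering such that numbering from this end puts the double bond at C-1 rather than C-8.
This places the double bond between C-1 and C-2; an ethyl group at C-5; a fluoro group at C-8; an iodo group at C-2.
Substituent prefixes are cited in alphabetical order (multiplying prefixes like di-/tri- are ignored for ordering).
Putting it together: 5-ethyl-8-fluoro-2-iodonon-1-ene.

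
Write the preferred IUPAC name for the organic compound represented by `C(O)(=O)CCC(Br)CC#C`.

4-bromohept-6-ynoic acid

Counting along the main chain through the –COOH group and the multiple bond gives 7 carbons: the parent is heptane.
The highest-priority functional group is a carboxylic acid (terminal –COOH), so the name ends in -oic acid.
The chain contains a C≡C triple bond, so the unsaturation ending is -yne.
The numbering direction is chosen so that the carboxylic acid carbon is C-1 by definition.
That gives the triple bond between C-6 and C-7; a bromo group at C-4.
The name is 4-bromohept-6-ynoic acid.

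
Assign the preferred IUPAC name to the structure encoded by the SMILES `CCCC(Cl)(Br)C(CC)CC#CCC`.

7-bromo-7-chloro-6-ethyldec-3-yne

The longest chain bearing the multiple bond is 10 carbons long (decane).
A C≡C triple bond in the chain gives the infix -yne-.
Number the chain so that numbering from this end puts the triple bond at C-3 rather than C-7.
This places the triple bond between C-3 and C-4; a bromo group at C-7; a chloro group at C-7; an ethyl group at C-6.
Substituent prefixes are cited in alphabetical order (multiplying prefixes like di-/tri- are ignored for ordering).
The name is 7-bromo-7-chloro-6-ethyldec-3-yne.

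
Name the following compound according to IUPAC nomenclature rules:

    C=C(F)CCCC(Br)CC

6-bromo-2-fluorooct-1-ene

The longest chain bearing the multiple bond is 8 carbons long (octane).
There is one C=C double bond, indicated by the ending -ene.
Choose the numbering such that numbering from this end puts the double bond at C-1 rather than C-7.
With this numbering: the double bond between C-1 and C-2; a bromo group at C-6; a fluoro group at C-2.
The substituents are ordered alphabetically, ignoring any di-/tri- multipliers.
Putting it together: 6-bromo-2-fluorooct-1-ene.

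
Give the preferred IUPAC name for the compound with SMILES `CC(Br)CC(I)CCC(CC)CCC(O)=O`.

The longest carbon chain that includes the –COOH group has 10 carbons, so the parent hydride is decane.
The highest-priority functional group is a carboxylic acid (terminal –COOH), so the name ends in -oic acid.
Number the chain so that the carboxylic acid carbon is C-1 by definition.
That gives a bromo group at C-9; an ethyl group at C-4; an iodo group at C-7.
Prefixes are listed alphabetically: bromo, ethyl, iodo.
Putting it together: 9-bromo-4-ethyl-7-iododecanoic acid.

9-bromo-4-ethyl-7-iododecanoic acid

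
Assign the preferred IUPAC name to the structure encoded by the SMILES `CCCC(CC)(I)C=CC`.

The longest carbon chain that includes the multiple bond has 7 carbons, so the parent hydride is heptane.
The chain contains a C=C double bond, so the unsaturation ending is -ene.
Choose the numbering such that numbering from this end puts the double bond at C-2 rather than C-5.
This places the double bond between C-2 and C-3; an ethyl group at C-4; an iodo group at C-4.
Prefixes are listed alphabetically: ethyl, iodo.
Putting it together: 4-ethyl-4-iodohept-2-ene.

4-ethyl-4-iodohept-2-ene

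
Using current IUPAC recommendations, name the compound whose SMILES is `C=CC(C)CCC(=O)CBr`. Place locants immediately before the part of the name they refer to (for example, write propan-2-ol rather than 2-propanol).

1-bromo-5-methylhept-6-en-2-one

The longest carbon chain that includes the carbonyl and the multiple bond has 7 carbons, so the parent hydride is heptane.
The principal characteristic group is a ketone (C=O on an internal carbon), named with the suffix -one.
There is one C=C double bond, indicated by the ending -ene.
Choose the numbering such that numbering from this end puts the carbonyl group at C-2 rather than C-6.
That gives the carbonyl at C-2; the double bond between C-6 and C-7; a bromo group at C-1; a methyl group at C-5.
Prefixes are listed alphabetically: bromo, methyl.
Assembling the pieces gives 1-bromo-5-methylhept-6-en-2-one.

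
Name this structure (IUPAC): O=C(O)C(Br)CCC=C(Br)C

2,6-dibromohept-5-enoic acid

The longest chain bearing the –COOH group and the multiple bond is 7 carbons long (heptane).
The principal characteristic group is a carboxylic acid (terminal –COOH), named with the suffix -oic acid.
There is one C=C double bond, indicated by the ending -ene.
Number the chain so that the carboxylic acid carbon is C-1 by definition.
That gives the double bond between C-5 and C-6; bromo groups at C-2 and C-6.
Assembling the pieces gives 2,6-dibromohept-5-enoic acid.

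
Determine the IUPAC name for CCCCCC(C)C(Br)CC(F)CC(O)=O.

5-bromo-3-fluoro-6-methylundecanoic acid

The longest chain bearing the –COOH group is 11 carbons long (undecane).
A carboxylic acid (terminal –COOH) is the principal characteristic group, giving the suffix -oic acid.
Number the chain so that the carboxylic acid carbon is C-1 by definition.
That gives a bromo group at C-5; a fluoro group at C-3; a methyl group at C-6.
Substituent prefixes are cited in alphabetical order (multiplying prefixes like di-/tri- are ignored for ordering).
Assembling the pieces gives 5-bromo-3-fluoro-6-methylundecanoic acid.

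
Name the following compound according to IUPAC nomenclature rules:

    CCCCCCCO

heptan-1-ol

Counting along the main chain through the –OH group gives 7 carbons: the parent is heptane.
The principal characteristic group is an alcohol (–OH), named with the suffix -ol.
The numbering direction is chosen so that numbering from this end puts the hydroxyl group at C-1 rather than C-7.
This places the hydroxyl at C-1.
Assembling the pieces gives heptan-1-ol.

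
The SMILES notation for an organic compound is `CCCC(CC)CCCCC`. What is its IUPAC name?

4-ethylnonane

The longest continuous carbon chain has 9 atoms, so the parent hydride is nonane.
The numbering direction is chosen so that the substituent locant set {4} is lower than {6} at the first point of difference.
With this numbering: an ethyl group at C-4.
The name is 4-ethylnonane.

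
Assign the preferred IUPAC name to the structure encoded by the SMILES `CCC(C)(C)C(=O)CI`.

Counting along the main chain through the carbonyl gives 5 carbons: the parent is pentane.
A ketone (C=O on an internal carbon) is the principal characteristic group, giving the suffix -one.
Choose the numbering such that numbering from this end puts the carbonyl group at C-2 rather than C-4.
This places the carbonyl at C-2; an iodo group at C-1; two methyl groups at C-3.
The substituents are ordered alphabetically, ignoring any di-/tri- multipliers.
Assembling the pieces gives 1-iodo-3,3-dimethylpentan-2-one.

1-iodo-3,3-dimethylpentan-2-one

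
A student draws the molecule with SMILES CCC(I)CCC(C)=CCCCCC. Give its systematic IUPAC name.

Counting along the main chain through the multiple bond gives 12 carbons: the parent is dodecane.
A C=C double bond in the chain gives the infix -ene-.
Choose the numbering such that the substituent locant set {3,6} is lower than {7,10} at the first point of difference.
This places the double bond between C-6 and C-7; an iodo group at C-3; a methyl group at C-6.
The substituents are ordered alphabetically, ignoring any di-/tri- multipliers.
Putting it together: 3-iodo-6-methyldodec-6-ene.

3-iodo-6-methyldodec-6-ene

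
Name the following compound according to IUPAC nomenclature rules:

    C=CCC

but-1-ene

Counting along the main chain through the multiple bond gives 4 carbons: the parent is butane.
The chain contains a C=C double bond, so the unsaturation ending is -ene.
Choose the numbering such that numbering from this end puts the double bond at C-1 rather than C-3.
This places the double bond between C-1 and C-2.
The name is but-1-ene.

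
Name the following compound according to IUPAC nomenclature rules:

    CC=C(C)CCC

3-methylhex-2-ene

The longest carbon chain that includes the multiple bond has 6 carbons, so the parent hydride is hexane.
The chain contains a C=C double bond, so the unsaturation ending is -ene.
Choose the numbering such that numbering from this end puts the double bond at C-2 rather than C-4.
This places the double bond between C-2 and C-3; a methyl group at C-3.
The name is 3-methylhex-2-ene.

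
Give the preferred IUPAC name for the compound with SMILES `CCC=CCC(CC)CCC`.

6-ethylnon-3-ene

Counting along the main chain through the multiple bond gives 9 carbons: the parent is nonane.
The chain contains a C=C double bond, so the unsaturation ending is -ene.
Number the chain so that numbering from this end puts the double bond at C-3 rather than C-6.
That gives the double bond between C-3 and C-4; an ethyl group at C-6.
Assembling the pieces gives 6-ethylnon-3-ene.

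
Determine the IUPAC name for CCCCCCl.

1-chloropentane

The longest carbon chain is 5 atoms: the parent is pentane.
Number the chain so that the substituent locant set {1} is lower than {5} at the first point of difference.
That gives a chloro group at C-1.
Putting it together: 1-chloropentane.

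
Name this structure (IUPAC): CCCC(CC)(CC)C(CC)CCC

The longest continuous carbon chain has 8 atoms, so the parent hydride is octane.
Number the chain so that the substituent locant set {4,4,5} is lower than {4,5,5} at the first point of difference.
This places ethyl groups at C-4 (×2) and C-5.
Assembling the pieces gives 4,4,5-triethyloctane.

4,4,5-triethyloctane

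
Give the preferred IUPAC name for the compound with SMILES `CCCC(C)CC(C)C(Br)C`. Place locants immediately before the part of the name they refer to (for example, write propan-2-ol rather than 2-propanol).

The longest continuous carbon chain has 8 atoms, so the parent hydride is octane.
Number the chain so that the substituent locant set {2,3,5} is lower than {4,6,7} at the first point of difference.
With this numbering: a bromo group at C-2; methyl groups at C-3 and C-5.
Substituent prefixes are cited in alphabetical order (multiplying prefixes like di-/tri- are ignored for ordering).
The name is 2-bromo-3,5-dimethyloctane.

2-bromo-3,5-dimethyloctane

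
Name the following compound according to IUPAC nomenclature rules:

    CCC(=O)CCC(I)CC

6-iodooctan-3-one

Counting along the main chain through the carbonyl gives 8 carbons: the parent is octane.
The principal characteristic group is a ketone (C=O on an internal carbon), named with the suffix -one.
The numbering direction is chosen so that numbering from this end puts the carbonyl group at C-3 rather than C-6.
That gives the carbonyl at C-3; an iodo group at C-6.
Putting it together: 6-iodooctan-3-one.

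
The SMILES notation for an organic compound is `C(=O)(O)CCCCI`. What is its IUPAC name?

The longest carbon chain that includes the –COOH group has 5 carbons, so the parent hydride is pentane.
The highest-priority functional group is a carboxylic acid (terminal –COOH), so the name ends in -oic acid.
The numbering direction is chosen so that the carboxylic acid carbon is C-1 by definition.
This places an iodo group at C-5.
Assembling the pieces gives 5-iodopentanoic acid.

5-iodopentanoic acid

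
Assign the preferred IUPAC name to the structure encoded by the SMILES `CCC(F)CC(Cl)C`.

The parent chain contains 6 carbons (hexane).
Number the chain so that the substituent locant set {2,4} is lower than {3,5} at the first point of difference.
With this numbering: a chloro group at C-2; a fluoro group at C-4.
The substituents are ordered alphabetically, ignoring any di-/tri- multipliers.
Putting it together: 2-chloro-4-fluorohexane.

2-chloro-4-fluorohexane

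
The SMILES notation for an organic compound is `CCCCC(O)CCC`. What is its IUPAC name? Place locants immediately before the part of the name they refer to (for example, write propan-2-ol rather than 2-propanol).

Counting along the main chain through the –OH group gives 8 carbons: the parent is octane.
The highest-priority functional group is an alcohol (–OH), so the name ends in -ol.
The numbering direction is chosen so that numbering from this end puts the hydroxyl group at C-4 rather than C-5.
With this numbering: the hydroxyl at C-4.
Putting it together: octan-4-ol.

octan-4-ol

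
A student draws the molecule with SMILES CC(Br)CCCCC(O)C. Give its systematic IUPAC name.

7-bromooctan-2-ol

The longest chain bearing the –OH group is 8 carbons long (octane).
An alcohol (–OH) is the principal characteristic group, giving the suffix -ol.
The numbering direction is chosen so that numbering from this end puts the hydroxyl group at C-2 rather than C-7.
With this numbering: the hydroxyl at C-2; a bromo group at C-7.
Putting it together: 7-bromooctan-2-ol.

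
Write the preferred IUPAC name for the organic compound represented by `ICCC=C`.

Counting along the main chain through the multiple bond gives 4 carbons: the parent is butane.
There is one C=C double bond, indicated by the ending -ene.
Choose the numbering such that numbering from this end puts the double bond at C-1 rather than C-3.
That gives the double bond between C-1 and C-2; an iodo group at C-4.
The name is 4-iodobut-1-ene.

4-iodobut-1-ene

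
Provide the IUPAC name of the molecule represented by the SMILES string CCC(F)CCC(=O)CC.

The longest carbon chain that includes the carbonyl has 8 carbons, so the parent hydride is octane.
A ketone (C=O on an internal carbon) is the principal characteristic group, giving the suffix -one.
The numbering direction is chosen so that numbering from this end puts the carbonyl group at C-3 rather than C-6.
With this numbering: the carbonyl at C-3; a fluoro group at C-6.
The name is 6-fluorooctan-3-one.

6-fluorooctan-3-one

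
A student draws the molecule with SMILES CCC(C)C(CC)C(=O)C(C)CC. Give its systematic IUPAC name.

5-ethyl-3,6-dimethyloctan-4-one

The longest chain bearing the carbonyl is 8 carbons long (octane).
The principal characteristic group is a ketone (C=O on an internal carbon), named with the suffix -one.
Number the chain so that numbering from this end puts the carbonyl group at C-4 rather than C-5.
That gives the carbonyl at C-4; an ethyl group at C-5; methyl groups at C-3 and C-6.
The substituents are ordered alphabetically, ignoring any di-/tri- multipliers.
The name is 5-ethyl-3,6-dimethyloctan-4-one.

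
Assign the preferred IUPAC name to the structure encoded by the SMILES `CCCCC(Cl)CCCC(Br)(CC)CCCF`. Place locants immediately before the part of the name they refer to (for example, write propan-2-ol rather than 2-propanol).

The longest continuous carbon chain has 12 atoms, so the parent hydride is dodecane.
The numbering direction is chosen so that the substituent locant set {1,4,4,8} is lower than {5,9,9,12} at the first point of difference.
This places a bromo group at C-4; a chloro group at C-8; an ethyl group at C-4; a fluoro group at C-1.
Substituent prefixes are cited in alphabetical order (multiplying prefixes like di-/tri- are ignored for ordering).
Putting it together: 4-bromo-8-chloro-4-ethyl-1-fluorododecane.

4-bromo-8-chloro-4-ethyl-1-fluorododecane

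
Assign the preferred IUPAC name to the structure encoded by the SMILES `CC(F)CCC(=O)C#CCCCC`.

2-fluoroundec-6-yn-5-one

The longest chain bearing the carbonyl and the multiple bond is 11 carbons long (undecane).
A ketone (C=O on an internal carbon) is the principal characteristic group, giving the suffix -one.
A C≡C triple bond in the chain gives the infix -yne-.
Choose the numbering such that numbering from this end puts the carbonyl group at C-5 rather than C-7.
With this numbering: the carbonyl at C-5; the triple bond between C-6 and C-7; a fluoro group at C-2.
The name is 2-fluoroundec-6-yn-5-one.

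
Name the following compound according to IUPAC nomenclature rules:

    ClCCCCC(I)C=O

The longest chain bearing the –CHO group is 6 carbons long (hexane).
The highest-priority functional group is an aldehyde (terminal –CHO), so the name ends in -al.
Choose the numbering such that the aldehyde carbon is C-1 by definition.
With this numbering: a chloro group at C-6; an iodo group at C-2.
Substituent prefixes are cited in alphabetical order (multiplying prefixes like di-/tri- are ignored for ordering).
Assembling the pieces gives 6-chloro-2-iodohexanal.

6-chloro-2-iodohexanal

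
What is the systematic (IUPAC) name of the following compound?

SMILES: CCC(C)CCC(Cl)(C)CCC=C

Counting along the main chain through the multiple bond gives 10 carbons: the parent is decane.
There is one C=C double bond, indicated by the ending -ene.
Choose the numbering such that numbering from this end puts the double bond at C-1 rather than C-9.
This places the double bond between C-1 and C-2; a chloro group at C-5; methyl groups at C-5 and C-8.
Prefixes are listed alphabetically: chloro, methyl.
Putting it together: 5-chloro-5,8-dimethyldec-1-ene.

5-chloro-5,8-dimethyldec-1-ene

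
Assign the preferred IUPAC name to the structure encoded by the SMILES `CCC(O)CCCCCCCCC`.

Counting along the main chain through the –OH group gives 12 carbons: the parent is dodecane.
An alcohol (–OH) is the principal characteristic group, giving the suffix -ol.
Number the chain so that numbering from this end puts the hydroxyl group at C-3 rather than C-10.
That gives the hydroxyl at C-3.
The name is dodecan-3-ol.

dodecan-3-ol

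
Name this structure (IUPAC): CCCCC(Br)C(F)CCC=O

5-bromo-4-fluorononanal

Counting along the main chain through the –CHO group gives 9 carbons: the parent is nonane.
An aldehyde (terminal –CHO) is the principal characteristic group, giving the suffix -al.
Choose the numbering such that the aldehyde carbon is C-1 by definition.
That gives a bromo group at C-5; a fluoro group at C-4.
The substituents are ordered alphabetically, ignoring any di-/tri- multipliers.
Assembling the pieces gives 5-bromo-4-fluorononanal.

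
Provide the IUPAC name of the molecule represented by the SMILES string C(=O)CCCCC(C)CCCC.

The longest chain bearing the –CHO group is 10 carbons long (decane).
The highest-priority functional group is an aldehyde (terminal –CHO), so the name ends in -al.
Choose the numbering such that the aldehyde carbon is C-1 by definition.
With this numbering: a methyl group at C-6.
Putting it together: 6-methyldecanal.

6-methyldecanal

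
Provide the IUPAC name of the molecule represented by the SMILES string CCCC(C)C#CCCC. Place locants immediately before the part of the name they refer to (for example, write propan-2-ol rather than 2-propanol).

The longest chain bearing the multiple bond is 9 carbons long (nonane).
There is one C≡C triple bond, indicated by the ending -yne.
Number the chain so that numbering from this end puts the triple bond at C-4 rather than C-5.
That gives the triple bond between C-4 and C-5; a methyl group at C-6.
The name is 6-methylnon-4-yne.

6-methylnon-4-yne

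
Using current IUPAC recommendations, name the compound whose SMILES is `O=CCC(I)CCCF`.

Counting along the main chain through the –CHO group gives 6 carbons: the parent is hexane.
The highest-priority functional group is an aldehyde (terminal –CHO), so the name ends in -al.
The numbering direction is chosen so that the aldehyde carbon is C-1 by definition.
That gives a fluoro group at C-6; an iodo group at C-3.
Prefixes are listed alphabetically: fluoro, iodo.
Assembling the pieces gives 6-fluoro-3-iodohexanal.

6-fluoro-3-iodohexanal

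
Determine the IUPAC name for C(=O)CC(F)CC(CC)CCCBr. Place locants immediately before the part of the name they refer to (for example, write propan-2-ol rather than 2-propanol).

8-bromo-5-ethyl-3-fluorooctanal

The longest chain bearing the –CHO group is 8 carbons long (octane).
An aldehyde (terminal –CHO) is the principal characteristic group, giving the suffix -al.
Choose the numbering such that the aldehyde carbon is C-1 by definition.
This places a bromo group at C-8; an ethyl group at C-5; a fluoro group at C-3.
Prefixes are listed alphabetically: bromo, ethyl, fluoro.
The name is 8-bromo-5-ethyl-3-fluorooctanal.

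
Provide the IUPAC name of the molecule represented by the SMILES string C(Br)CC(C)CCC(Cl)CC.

1-bromo-6-chloro-3-methyloctane

The longest continuous carbon chain has 8 atoms, so the parent hydride is octane.
Number the chain so that the substituent locant set {1,3,6} is lower than {3,6,8} at the first point of difference.
With this numbering: a bromo group at C-1; a chloro group at C-6; a methyl group at C-3.
Substituent prefixes are cited in alphabetical order (multiplying prefixes like di-/tri- are ignored for ordering).
Assembling the pieces gives 1-bromo-6-chloro-3-methyloctane.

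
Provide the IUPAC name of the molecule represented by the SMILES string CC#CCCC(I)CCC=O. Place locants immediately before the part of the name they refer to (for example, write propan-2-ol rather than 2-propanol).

4-iodonon-7-ynal

The longest chain bearing the –CHO group and the multiple bond is 9 carbons long (nonane).
The principal characteristic group is an aldehyde (terminal –CHO), named with the suffix -al.
The chain contains a C≡C triple bond, so the unsaturation ending is -yne.
Choose the numbering such that the aldehyde carbon is C-1 by definition.
That gives the triple bond between C-7 and C-8; an iodo group at C-4.
Putting it together: 4-iodonon-7-ynal.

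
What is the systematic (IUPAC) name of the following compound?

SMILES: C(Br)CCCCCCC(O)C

The longest carbon chain that includes the –OH group has 9 carbons, so the parent hydride is nonane.
The highest-priority functional group is an alcohol (–OH), so the name ends in -ol.
Choose the numbering such that numbering from this end puts the hydroxyl group at C-2 rather than C-8.
With this numbering: the hydroxyl at C-2; a bromo group at C-9.
Assembling the pieces gives 9-bromononan-2-ol.

9-bromononan-2-ol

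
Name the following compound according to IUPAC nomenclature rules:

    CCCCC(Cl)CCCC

The parent chain contains 9 carbons (nonane).
The molecule is symmetric, so either numbering direction gives the same locants.
With this numbering: a chloro group at C-5.
Assembling the pieces gives 5-chlorononane.

5-chlorononane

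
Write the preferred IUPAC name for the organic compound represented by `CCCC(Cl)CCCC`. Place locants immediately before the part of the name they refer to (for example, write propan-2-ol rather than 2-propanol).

The longest continuous carbon chain has 8 atoms, so the parent hydride is octane.
The numbering direction is chosen so that the substituent locant set {4} is lower than {5} at the first point of difference.
With this numbering: a chloro group at C-4.
Assembling the pieces gives 4-chlorooctane.

4-chlorooctane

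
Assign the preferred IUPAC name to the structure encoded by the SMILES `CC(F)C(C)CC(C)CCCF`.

1,7-difluoro-4,6-dimethyloctane

The parent chain contains 8 carbons (octane).
The numbering direction is chosen so that the substituent locant set {1,4,6,7} is lower than {2,3,5,8} at the first point of difference.
This places fluoro groups at C-1 and C-7; methyl groups at C-4 and C-6.
Prefixes are listed alphabetically: fluoro, methyl.
The name is 1,7-difluoro-4,6-dimethyloctane.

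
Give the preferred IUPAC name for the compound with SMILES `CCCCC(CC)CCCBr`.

The parent chain contains 8 carbons (octane).
The numbering direction is chosen so that the substituent locant set {1,4} is lower than {5,8} at the first point of difference.
This places a bromo group at C-1; an ethyl group at C-4.
The substituents are ordered alphabetically, ignoring any di-/tri- multipliers.
The name is 1-bromo-4-ethyloctane.

1-bromo-4-ethyloctane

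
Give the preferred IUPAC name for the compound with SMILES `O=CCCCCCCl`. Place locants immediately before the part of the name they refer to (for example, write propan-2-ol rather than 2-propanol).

The longest carbon chain that includes the –CHO group has 6 carbons, so the parent hydride is hexane.
The highest-priority functional group is an aldehyde (terminal –CHO), so the name ends in -al.
The numbering direction is chosen so that the aldehyde carbon is C-1 by definition.
This places a chloro group at C-6.
The name is 6-chlorohexanal.

6-chlorohexanal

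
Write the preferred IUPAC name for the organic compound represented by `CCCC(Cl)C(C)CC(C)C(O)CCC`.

8-chloro-5,7-dimethylundecan-4-ol

Counting along the main chain through the –OH group gives 11 carbons: the parent is undecane.
The principal characteristic group is an alcohol (–OH), named with the suffix -ol.
Choose the numbering such that numbering from this end puts the hydroxyl group at C-4 rather than C-8.
This places the hydroxyl at C-4; a chloro group at C-8; methyl groups at C-5 and C-7.
The substituents are ordered alphabetically, ignoring any di-/tri- multipliers.
Putting it together: 8-chloro-5,7-dimethylundecan-4-ol.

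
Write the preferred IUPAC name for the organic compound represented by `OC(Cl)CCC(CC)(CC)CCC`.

1-chloro-4,4-diethylheptan-1-ol

The longest chain bearing the –OH group is 7 carbons long (heptane).
The principal characteristic group is an alcohol (–OH), named with the suffix -ol.
The numbering direction is chosen so that numbering from this end puts the hydroxyl group at C-1 rather than C-7.
With this numbering: the hydroxyl at C-1; a chloro group at C-1; two ethyl groups at C-4.
Prefixes are listed alphabetically: chloro, ethyl.
Assembling the pieces gives 1-chloro-4,4-diethylheptan-1-ol.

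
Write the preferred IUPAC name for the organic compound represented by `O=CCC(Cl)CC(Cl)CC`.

3,5-dichloroheptanal

Counting along the main chain through the –CHO group gives 7 carbons: the parent is heptane.
The principal characteristic group is an aldehyde (terminal –CHO), named with the suffix -al.
Number the chain so that the aldehyde carbon is C-1 by definition.
That gives chloro groups at C-3 and C-5.
Putting it together: 3,5-dichloroheptanal.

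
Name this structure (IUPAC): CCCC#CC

hex-2-yne

Counting along the main chain through the multiple bond gives 6 carbons: the parent is hexane.
There is one C≡C triple bond, indicated by the ending -yne.
The numbering direction is chosen so that numbering from this end puts the triple bond at C-2 rather than C-4.
With this numbering: the triple bond between C-2 and C-3.
Assembling the pieces gives hex-2-yne.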